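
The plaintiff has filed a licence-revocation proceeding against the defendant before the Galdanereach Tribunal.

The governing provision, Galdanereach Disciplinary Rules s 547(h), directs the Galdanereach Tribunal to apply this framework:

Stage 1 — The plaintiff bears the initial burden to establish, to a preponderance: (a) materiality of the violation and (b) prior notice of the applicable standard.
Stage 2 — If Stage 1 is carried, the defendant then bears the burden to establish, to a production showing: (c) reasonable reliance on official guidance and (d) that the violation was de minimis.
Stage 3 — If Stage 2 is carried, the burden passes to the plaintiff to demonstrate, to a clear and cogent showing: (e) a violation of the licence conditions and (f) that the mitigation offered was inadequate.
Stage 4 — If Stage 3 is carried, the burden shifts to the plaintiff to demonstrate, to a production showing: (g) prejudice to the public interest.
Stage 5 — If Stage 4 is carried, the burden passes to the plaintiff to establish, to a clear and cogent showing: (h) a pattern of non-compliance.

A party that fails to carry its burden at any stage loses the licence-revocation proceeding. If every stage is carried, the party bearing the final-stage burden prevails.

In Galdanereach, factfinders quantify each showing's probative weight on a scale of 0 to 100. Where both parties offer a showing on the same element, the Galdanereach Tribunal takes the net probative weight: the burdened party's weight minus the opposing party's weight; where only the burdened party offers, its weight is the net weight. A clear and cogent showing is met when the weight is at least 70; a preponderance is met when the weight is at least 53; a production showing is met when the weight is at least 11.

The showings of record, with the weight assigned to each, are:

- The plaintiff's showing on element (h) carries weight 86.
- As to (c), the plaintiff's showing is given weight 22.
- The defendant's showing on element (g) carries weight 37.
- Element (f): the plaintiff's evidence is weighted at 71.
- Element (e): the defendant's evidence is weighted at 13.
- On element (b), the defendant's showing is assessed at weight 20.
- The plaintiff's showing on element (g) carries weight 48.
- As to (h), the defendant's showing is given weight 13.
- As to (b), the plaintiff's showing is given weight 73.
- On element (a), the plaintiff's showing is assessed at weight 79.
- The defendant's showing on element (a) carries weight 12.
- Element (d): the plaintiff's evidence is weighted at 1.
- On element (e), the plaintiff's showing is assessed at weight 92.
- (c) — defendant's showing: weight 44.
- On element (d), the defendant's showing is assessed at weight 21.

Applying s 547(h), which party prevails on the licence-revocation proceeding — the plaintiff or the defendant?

Stage 1 — burden on plaintiff; standard: a preponderance (weight is at least 53).
    (a): 79 − 12 = 67 ≥ 53 [met]
    (b): 73 − 20 = 53 ≥ 53 [met]
  The plaintiff carries Stage 1; the defendant now bears the burden.
Stage 2 — burden on defendant; standard: a production showing (weight is at least 11).
    (c): 44 − 22 = 22 ≥ 11 [met]
    (d): 21 − 1 = 20 ≥ 11 [met]
  All elements met. The burden passes to the plaintiff.
Stage 3 — burden on plaintiff; standard: a clear and cogent showing (weight is at least 70).
    (e): 92 − 13 = 79 ≥ 70 [met]
    (f): 71 ≥ 70 [met]
  All elements met. The plaintiff retains the burden for Stage 4.
Stage 4 — burden on plaintiff; standard: a production showing (weight is at least 11).
    (g): 48 − 37 = 11 ≥ 11 [met]
  Stage 4 carried; the burden remains with the plaintiff.
Stage 5 — burden on plaintiff; standard: a clear and cogent showing (weight is at least 70).
    (h): 86 − 13 = 73 ≥ 70 [met]
  All elements met at the final stage.
With every stage satisfied, the plaintiff prevails.

plaintiff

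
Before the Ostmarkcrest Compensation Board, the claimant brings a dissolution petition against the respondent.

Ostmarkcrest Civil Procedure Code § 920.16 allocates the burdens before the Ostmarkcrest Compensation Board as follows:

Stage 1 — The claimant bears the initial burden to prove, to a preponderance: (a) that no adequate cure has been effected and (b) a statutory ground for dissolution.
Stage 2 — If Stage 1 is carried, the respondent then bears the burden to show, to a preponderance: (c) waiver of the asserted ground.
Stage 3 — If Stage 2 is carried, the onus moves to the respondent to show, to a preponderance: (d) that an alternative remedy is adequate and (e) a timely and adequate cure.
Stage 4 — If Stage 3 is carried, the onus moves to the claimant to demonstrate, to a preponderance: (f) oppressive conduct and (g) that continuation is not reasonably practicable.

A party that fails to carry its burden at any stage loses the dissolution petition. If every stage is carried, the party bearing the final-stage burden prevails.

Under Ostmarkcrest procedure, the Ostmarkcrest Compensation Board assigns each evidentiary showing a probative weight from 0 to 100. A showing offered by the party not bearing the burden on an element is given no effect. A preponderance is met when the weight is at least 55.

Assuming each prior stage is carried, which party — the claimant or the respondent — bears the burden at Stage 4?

Stage 4's rule assigns the burden to the claimant (to a preponderance).

claimant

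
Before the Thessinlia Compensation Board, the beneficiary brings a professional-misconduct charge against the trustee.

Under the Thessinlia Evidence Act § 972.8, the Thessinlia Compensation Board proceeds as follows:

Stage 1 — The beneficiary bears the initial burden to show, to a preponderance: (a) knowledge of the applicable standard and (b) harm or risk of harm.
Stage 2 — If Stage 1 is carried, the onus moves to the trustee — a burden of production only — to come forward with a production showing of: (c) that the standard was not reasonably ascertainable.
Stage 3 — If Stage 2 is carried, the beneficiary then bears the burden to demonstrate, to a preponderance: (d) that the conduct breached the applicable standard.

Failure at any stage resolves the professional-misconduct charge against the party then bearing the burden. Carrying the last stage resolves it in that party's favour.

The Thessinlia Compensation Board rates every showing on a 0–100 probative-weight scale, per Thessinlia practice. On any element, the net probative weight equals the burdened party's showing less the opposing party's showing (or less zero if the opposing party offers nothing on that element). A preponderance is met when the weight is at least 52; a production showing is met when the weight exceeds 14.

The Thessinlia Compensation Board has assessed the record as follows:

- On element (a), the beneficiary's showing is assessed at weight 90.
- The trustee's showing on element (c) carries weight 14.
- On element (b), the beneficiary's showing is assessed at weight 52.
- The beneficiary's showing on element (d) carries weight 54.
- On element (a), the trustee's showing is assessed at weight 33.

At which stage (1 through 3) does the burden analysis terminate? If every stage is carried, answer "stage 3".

Stage 1 — burden on beneficiary; standard: a preponderance (weight is at least 52).
    (a): 90 − 33 = 57 ≥ 52 [met]
    (b): 52 ≥ 52 [met]
  The beneficiary carries Stage 1; the trustee now bears the burden.
Stage 2 — burden on trustee; standard: a production showing (weight exceeds 14).
    (c): 14 ≤ 14 [not met]
  The trustee does not carry Stage 2.
The analysis ends at Stage 2; the beneficiary prevails.

stage 2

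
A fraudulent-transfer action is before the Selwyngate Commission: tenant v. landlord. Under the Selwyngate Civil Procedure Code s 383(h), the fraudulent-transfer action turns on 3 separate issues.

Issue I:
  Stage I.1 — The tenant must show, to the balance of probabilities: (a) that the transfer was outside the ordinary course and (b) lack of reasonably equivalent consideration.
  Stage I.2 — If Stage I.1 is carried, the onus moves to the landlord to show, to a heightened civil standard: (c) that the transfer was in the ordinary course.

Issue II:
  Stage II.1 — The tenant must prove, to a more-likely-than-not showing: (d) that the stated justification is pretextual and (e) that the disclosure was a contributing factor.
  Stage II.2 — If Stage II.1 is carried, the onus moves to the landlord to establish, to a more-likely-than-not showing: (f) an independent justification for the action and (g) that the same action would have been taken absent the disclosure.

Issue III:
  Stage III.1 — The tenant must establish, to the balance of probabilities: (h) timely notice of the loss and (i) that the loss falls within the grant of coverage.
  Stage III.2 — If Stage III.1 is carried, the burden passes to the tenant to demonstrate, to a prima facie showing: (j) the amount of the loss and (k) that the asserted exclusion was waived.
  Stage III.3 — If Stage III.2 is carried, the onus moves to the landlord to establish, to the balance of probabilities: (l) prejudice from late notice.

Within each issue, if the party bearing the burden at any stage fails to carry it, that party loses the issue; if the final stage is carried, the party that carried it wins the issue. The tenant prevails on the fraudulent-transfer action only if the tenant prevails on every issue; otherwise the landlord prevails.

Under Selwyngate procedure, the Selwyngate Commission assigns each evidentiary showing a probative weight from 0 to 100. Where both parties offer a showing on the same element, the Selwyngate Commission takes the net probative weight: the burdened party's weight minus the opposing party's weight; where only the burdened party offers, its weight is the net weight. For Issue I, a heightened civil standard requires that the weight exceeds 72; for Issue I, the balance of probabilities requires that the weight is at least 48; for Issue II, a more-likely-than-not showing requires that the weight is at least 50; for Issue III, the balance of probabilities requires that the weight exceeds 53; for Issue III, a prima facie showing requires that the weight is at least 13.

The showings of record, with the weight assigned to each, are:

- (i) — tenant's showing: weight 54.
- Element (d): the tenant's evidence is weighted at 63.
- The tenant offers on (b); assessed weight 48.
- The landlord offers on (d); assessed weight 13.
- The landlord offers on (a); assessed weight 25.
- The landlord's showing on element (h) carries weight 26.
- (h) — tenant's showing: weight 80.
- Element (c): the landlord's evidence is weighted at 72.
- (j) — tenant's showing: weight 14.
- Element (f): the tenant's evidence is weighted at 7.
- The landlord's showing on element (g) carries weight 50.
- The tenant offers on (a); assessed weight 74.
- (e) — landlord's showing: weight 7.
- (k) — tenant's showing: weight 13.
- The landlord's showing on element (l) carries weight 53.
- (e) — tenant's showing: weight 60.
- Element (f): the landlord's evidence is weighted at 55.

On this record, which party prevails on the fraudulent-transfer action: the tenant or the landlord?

tenant

— Issue I —
Stage I.1 (tenant, the balance of probabilities, weight is at least 48): (a) net 74−25=49 ≥ 48 — meets; (b) 48 ≥ 48 — meets.
  All elements met. The burden passes to the landlord.
Stage I.2 (landlord, a heightened civil standard, weight exceeds 72): (c) 72 ≤ 72 — fails.
  Not every element is met, so the landlord fails to carry Stage I.2.
The analysis ends at Stage I.2; the tenant prevails on this issue.
— Issue II —
Stage II.1 — burden on tenant; standard: a more-likely-than-not showing (weight is at least 50).
    (d): 63 − 13 = 50 ≥ 50 [met]
    (e): 60 − 7 = 53 ≥ 50 [met]
  The tenant carries Stage II.1; the landlord now bears the burden.
Stage II.2 — burden on landlord; standard: a more-likely-than-not showing (weight is at least 50).
    (f): 55 − 7 = 48 < 50 [not met]
    (g): 50 ≥ 50 [met]
  Stage II.2 not carried; the landlord fails its burden.
The tenant prevails on this issue.
— Issue III —
Stage III.1 (tenant, the balance of probabilities, weight exceeds 53): (h) net 80−26=54 > 53 — meets; (i) 54 > 53 — meets.
  Stage III.1 carried; the burden remains with the tenant.
Stage III.2 (tenant, a prima facie showing, weight is at least 13): (j) 14 ≥ 13 — meets; (k) 13 ≥ 13 — meets.
  The tenant carries Stage III.2; the landlord now bears the burden.
Stage III.3 (landlord, the balance of probabilities, weight exceeds 53): (l) 53 ≤ 53 — fails.
  Not every element is met, so the landlord fails to carry Stage III.3.
The analysis ends at Stage III.3; the tenant prevails on this issue.
Per-issue: Issue I → tenant; Issue II → tenant; Issue III → tenant. The tenant must prevail on every issue; overall, the tenant prevails.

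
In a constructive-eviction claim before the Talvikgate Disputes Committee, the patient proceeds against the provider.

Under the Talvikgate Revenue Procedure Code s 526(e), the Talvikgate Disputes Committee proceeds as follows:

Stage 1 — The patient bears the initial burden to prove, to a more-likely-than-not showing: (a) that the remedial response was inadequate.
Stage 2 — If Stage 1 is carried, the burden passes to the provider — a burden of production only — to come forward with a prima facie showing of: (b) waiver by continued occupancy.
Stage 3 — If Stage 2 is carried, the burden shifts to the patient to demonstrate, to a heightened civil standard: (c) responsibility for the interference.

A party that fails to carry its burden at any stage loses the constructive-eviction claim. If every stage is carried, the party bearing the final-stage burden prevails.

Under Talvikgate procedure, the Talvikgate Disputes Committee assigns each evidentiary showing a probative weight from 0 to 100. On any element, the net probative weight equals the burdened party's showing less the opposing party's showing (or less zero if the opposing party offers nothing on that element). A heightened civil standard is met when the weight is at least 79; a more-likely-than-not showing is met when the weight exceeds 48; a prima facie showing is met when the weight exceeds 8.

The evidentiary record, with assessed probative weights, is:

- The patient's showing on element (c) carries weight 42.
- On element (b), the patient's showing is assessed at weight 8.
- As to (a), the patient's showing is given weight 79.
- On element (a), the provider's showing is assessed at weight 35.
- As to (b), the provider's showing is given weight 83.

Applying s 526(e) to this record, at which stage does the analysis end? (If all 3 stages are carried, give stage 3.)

Stage 1 — burden on patient; standard: a more-likely-than-not showing (weight exceeds 48).
    (a): 79 − 35 = 44 ≤ 48 [not met]
  Not every element is met, so the patient fails to carry Stage 1.
The provider prevails.

stage 1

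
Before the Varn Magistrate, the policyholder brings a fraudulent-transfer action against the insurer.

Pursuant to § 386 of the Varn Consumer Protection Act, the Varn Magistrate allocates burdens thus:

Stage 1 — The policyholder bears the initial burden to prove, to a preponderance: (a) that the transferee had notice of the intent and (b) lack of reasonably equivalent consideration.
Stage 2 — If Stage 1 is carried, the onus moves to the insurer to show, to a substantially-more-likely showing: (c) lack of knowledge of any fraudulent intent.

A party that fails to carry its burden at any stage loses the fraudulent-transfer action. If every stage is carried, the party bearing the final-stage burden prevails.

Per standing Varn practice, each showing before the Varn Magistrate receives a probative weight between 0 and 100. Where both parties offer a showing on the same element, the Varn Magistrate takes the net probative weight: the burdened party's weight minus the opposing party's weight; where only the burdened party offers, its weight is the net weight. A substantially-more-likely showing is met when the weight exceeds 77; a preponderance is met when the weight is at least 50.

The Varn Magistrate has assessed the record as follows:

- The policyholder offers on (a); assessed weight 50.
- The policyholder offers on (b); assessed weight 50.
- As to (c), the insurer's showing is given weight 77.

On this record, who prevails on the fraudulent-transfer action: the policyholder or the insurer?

policyholder

Stage 1 — burden on policyholder; standard: a preponderance (weight is at least 50).
    (a): 50 ≥ 50 [met]
    (b): 50 ≥ 50 [met]
  Stage 1 is satisfied; the onus moves to the insurer.
Stage 2 — burden on insurer; standard: a substantially-more-likely showing (weight exceeds 77).
    (c): 77 ≤ 77 [not met]
  Not every element is met, so the insurer fails to carry Stage 2.
The analysis ends at Stage 2; the policyholder prevails.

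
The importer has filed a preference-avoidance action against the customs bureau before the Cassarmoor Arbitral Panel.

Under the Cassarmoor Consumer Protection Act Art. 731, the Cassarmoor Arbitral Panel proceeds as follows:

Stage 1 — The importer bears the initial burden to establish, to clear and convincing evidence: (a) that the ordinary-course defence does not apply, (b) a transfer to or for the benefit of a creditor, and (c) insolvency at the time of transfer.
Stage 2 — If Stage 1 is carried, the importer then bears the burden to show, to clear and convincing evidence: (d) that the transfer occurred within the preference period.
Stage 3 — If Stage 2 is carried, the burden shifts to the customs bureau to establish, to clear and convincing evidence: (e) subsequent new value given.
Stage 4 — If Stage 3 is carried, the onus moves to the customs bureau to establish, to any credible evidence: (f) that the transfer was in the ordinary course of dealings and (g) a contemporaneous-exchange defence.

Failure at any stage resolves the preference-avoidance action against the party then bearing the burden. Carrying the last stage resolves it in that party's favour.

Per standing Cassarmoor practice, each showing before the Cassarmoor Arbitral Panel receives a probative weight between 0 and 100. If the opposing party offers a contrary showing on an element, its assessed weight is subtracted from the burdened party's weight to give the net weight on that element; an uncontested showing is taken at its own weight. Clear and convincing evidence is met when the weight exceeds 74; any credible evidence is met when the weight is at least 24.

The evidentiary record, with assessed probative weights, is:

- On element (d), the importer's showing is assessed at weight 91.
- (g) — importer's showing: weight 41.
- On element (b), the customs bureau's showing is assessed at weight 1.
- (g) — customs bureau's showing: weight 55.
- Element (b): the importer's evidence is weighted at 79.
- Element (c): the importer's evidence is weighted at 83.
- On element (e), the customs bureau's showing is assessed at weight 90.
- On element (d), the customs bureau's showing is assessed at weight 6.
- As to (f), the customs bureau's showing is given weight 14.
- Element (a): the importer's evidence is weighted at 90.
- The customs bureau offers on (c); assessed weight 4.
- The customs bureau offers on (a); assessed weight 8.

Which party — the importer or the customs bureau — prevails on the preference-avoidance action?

importer

At Stage 1 the importer must meet clear and convincing evidence (weight exceeds 74): on (a) the weight is 90 less the opposing 8 gives net 82, which does exceed 74, so (a) meets the standard; on (b) the weight is 79 less the opposing 1 gives net 78, > 74, so (b) meets the standard; on (c) the weight is 83 less the opposing 4 gives net 79, which does exceed 74, so (c) meets the standard.
  Stage 1 carried; the burden remains with the importer.
At Stage 2 the importer must meet clear and convincing evidence (weight exceeds 74): on (d) the weight is 91 less the opposing 6 gives net 85, which does exceed 74, so (d) meets the standard.
  Stage 2 carried; the burden shifts to the customs bureau.
At Stage 3 the customs bureau must meet clear and convincing evidence (weight exceeds 74): on (e) the weight is 90, > 74, so (e) meets the standard.
  Stage 3 is satisfied; the customs bureau continues to bear the burden.
At Stage 4 the customs bureau must meet any credible evidence (weight is at least 24): on (f) the weight is 14, < 24, so (f) does not meet the standard; on (g) the weight is 55 less the opposing 41 gives net 14, < 24, so (g) does not meet the standard.
  Not every element is met, so the customs bureau fails to carry Stage 4.
The importer prevails.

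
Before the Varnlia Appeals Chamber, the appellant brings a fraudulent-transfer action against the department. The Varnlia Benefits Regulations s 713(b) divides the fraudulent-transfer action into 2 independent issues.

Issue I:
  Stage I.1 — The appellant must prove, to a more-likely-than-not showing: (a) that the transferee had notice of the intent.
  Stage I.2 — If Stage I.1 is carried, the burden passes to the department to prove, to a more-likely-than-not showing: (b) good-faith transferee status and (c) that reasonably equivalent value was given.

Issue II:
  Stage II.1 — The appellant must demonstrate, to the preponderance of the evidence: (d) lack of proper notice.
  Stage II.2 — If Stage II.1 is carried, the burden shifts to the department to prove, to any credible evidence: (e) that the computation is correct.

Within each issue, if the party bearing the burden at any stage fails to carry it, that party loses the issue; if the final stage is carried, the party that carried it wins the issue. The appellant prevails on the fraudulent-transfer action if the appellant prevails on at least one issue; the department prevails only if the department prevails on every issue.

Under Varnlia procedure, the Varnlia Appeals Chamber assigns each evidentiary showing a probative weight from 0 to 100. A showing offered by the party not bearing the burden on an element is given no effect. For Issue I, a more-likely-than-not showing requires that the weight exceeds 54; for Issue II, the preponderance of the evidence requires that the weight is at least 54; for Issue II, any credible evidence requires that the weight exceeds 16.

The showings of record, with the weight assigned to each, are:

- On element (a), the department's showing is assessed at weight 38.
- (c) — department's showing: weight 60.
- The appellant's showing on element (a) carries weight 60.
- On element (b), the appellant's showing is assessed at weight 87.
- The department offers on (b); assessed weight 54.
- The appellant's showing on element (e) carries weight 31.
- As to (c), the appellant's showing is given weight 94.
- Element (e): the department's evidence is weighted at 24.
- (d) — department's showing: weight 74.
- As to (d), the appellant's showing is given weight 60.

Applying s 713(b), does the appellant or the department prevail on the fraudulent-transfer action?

— Issue I —
Stage I.1 — burden on appellant; standard: a more-likely-than-not showing (weight exceeds 54).
    (a): 60 (department's 38 disregarded) > 54 [met]
  All elements met. The burden passes to the department.
Stage I.2 — burden on department; standard: a more-likely-than-not showing (weight exceeds 54).
    (b): 54 (appellant's 87 disregarded) ≤ 54 [not met]
    (c): 60 (appellant's 94 disregarded) > 54 [met]
  Stage I.2 not carried; the department fails its burden.
The appellant prevails on this issue.
— Issue II —
At Stage II.1 the appellant must meet the preponderance of the evidence (weight is at least 54): on (d) the weight is 60 (the department's 74 is given no effect), which does reach 54, so (d) meets the standard.
  The appellant carries Stage II.1; the department now bears the burden.
At Stage II.2 the department must meet any credible evidence (weight exceeds 16): on (e) the weight is 24 (the appellant's 31 is given no effect), which does exceed 16, so (e) meets the standard.
  The department carries the last stage.
All stages carried — the department prevails on this issue.
Per-issue: Issue I → appellant; Issue II → department. The appellant must prevail on at least one issue; overall, the appellant prevails.

appellant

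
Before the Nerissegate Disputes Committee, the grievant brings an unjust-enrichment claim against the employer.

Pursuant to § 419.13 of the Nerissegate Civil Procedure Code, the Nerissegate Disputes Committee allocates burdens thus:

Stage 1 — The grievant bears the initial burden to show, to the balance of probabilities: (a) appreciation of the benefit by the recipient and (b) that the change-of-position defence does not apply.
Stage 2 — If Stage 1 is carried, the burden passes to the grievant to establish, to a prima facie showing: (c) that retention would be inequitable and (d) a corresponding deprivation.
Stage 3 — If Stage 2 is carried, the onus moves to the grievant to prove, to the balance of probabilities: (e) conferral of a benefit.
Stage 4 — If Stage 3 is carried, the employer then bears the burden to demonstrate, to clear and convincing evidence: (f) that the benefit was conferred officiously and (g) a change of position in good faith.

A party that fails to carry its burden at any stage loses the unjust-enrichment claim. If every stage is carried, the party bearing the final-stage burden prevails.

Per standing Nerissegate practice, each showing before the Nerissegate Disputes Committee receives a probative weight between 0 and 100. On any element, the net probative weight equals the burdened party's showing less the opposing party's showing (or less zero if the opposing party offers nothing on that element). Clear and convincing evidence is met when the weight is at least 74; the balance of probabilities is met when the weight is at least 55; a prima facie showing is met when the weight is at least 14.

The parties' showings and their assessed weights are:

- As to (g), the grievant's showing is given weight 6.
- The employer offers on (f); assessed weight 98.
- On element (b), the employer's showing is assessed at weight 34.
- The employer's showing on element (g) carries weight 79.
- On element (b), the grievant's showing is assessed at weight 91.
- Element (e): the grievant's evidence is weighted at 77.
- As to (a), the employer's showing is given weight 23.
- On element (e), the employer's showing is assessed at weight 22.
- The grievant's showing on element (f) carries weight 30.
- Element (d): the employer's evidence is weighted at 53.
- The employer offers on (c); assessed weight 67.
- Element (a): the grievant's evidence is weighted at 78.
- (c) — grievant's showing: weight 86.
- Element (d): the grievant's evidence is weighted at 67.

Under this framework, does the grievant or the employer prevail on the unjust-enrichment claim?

Stage 1 — burden on grievant; standard: the balance of probabilities (weight is at least 55).
    (a): 78 − 23 = 55 ≥ 55 [met]
    (b): 91 − 34 = 57 ≥ 55 [met]
  Stage 1 is satisfied; the grievant continues to bear the burden.
Stage 2 — burden on grievant; standard: a prima facie showing (weight is at least 14).
    (c): 86 − 67 = 19 ≥ 14 [met]
    (d): 67 − 53 = 14 ≥ 14 [met]
  All elements met. The grievant retains the burden for Stage 3.
Stage 3 — burden on grievant; standard: the balance of probabilities (weight is at least 55).
    (e): 77 − 22 = 55 ≥ 55 [met]
  Stage 3 is satisfied; the onus moves to the employer.
Stage 4 — burden on employer; standard: clear and convincing evidence (weight is at least 74).
    (f): 98 − 30 = 68 < 74 [not met]
    (g): 79 − 6 = 73 < 74 [not met]
  The employer does not carry Stage 4.
So the grievant prevails.

grievant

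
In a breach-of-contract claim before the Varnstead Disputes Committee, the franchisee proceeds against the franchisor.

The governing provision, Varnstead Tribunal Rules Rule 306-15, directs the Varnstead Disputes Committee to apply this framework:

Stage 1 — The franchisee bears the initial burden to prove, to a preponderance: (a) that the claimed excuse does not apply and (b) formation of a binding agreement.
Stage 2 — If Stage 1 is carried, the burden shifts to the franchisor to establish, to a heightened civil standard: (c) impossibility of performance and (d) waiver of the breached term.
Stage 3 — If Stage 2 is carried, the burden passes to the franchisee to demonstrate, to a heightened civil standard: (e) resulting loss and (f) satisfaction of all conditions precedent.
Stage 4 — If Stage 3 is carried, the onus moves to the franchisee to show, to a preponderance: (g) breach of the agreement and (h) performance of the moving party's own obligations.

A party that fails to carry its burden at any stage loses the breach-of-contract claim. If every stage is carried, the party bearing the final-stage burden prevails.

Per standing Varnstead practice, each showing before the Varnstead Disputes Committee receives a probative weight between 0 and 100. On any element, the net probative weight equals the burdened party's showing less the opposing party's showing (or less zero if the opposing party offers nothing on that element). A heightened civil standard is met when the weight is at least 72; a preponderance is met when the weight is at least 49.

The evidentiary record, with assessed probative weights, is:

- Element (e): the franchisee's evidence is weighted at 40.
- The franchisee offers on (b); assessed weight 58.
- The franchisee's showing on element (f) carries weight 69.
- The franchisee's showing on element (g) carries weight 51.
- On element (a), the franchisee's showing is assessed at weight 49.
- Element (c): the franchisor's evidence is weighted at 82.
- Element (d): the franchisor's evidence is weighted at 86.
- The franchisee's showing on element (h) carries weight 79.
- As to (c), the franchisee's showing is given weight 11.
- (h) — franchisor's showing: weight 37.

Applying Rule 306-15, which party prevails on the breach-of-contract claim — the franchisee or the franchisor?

At Stage 1 the franchisee must meet a preponderance (weight is at least 49): on (a) the weight is 49, which does reach 49, so (a) meets the standard; on (b) the weight is 58, which does reach 49, so (b) meets the standard.
  Stage 1 carried; the burden shifts to the franchisor.
At Stage 2 the franchisor must meet a heightened civil standard (weight is at least 72): on (c) the weight is 82 less the opposing 11 gives net 71, < 72, so (c) does not meet the standard; on (d) the weight is 86, which does reach 72, so (d) meets the standard.
  Not every element is met, so the franchisor fails to carry Stage 2.
The franchisee prevails.

franchisee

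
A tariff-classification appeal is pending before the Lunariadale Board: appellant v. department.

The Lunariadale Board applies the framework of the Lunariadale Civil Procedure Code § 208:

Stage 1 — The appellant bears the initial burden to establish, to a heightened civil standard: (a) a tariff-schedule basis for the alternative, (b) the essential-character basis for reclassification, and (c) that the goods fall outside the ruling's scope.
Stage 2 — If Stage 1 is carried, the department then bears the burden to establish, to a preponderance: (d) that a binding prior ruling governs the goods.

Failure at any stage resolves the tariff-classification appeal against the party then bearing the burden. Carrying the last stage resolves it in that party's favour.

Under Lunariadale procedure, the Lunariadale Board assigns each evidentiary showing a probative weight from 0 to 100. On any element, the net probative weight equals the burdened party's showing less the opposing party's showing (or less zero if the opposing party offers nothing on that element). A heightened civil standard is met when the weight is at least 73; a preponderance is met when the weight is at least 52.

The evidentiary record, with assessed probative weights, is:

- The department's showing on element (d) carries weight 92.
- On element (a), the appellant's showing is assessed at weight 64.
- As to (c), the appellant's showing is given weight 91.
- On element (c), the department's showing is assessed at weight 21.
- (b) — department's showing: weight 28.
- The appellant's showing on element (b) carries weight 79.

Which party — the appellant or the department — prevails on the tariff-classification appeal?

department

Stage 1 — burden on appellant; standard: a heightened civil standard (weight is at least 73).
    (a): 64 < 73 [not met]
    (b): 79 − 28 = 51 < 73 [not met]
    (c): 91 − 21 = 70 < 73 [not met]
  Not every element is met, so the appellant fails to carry Stage 1.
So the department prevails.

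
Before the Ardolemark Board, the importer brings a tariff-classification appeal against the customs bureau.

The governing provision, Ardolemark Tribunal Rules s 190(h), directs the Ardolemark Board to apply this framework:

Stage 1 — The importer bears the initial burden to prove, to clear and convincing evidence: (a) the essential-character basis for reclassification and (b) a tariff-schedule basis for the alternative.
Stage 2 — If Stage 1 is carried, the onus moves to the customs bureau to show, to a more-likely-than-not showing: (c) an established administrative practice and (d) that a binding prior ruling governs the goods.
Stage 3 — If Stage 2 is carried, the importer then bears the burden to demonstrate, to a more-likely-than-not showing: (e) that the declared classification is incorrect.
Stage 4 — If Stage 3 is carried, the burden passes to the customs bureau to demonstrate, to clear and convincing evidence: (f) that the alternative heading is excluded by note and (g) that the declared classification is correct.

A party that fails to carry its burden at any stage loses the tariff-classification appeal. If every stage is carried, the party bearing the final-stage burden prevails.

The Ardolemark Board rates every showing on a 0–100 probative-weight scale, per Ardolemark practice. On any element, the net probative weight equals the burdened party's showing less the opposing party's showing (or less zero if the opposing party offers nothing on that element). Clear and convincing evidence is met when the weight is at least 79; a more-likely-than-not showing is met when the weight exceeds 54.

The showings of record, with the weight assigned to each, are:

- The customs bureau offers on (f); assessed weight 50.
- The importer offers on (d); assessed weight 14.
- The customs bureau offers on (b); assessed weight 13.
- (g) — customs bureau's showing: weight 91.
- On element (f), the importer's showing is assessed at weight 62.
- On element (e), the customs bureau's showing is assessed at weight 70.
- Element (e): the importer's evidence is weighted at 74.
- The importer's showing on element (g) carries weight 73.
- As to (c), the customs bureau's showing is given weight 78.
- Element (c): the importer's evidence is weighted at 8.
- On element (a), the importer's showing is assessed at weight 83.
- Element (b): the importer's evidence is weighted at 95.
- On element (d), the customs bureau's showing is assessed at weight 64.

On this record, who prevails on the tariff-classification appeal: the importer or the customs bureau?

importer

Stage 1 — burden on importer; standard: clear and convincing evidence (weight is at least 79).
    (a): 83 ≥ 79 [met]
    (b): 95 − 13 = 82 ≥ 79 [met]
  Stage 1 carried; the burden shifts to the customs bureau.
Stage 2 — burden on customs bureau; standard: a more-likely-than-not showing (weight exceeds 54).
    (c): 78 − 8 = 70 > 54 [met]
    (d): 64 − 14 = 50 ≤ 54 [not met]
  The customs bureau does not carry Stage 2.
The analysis ends at Stage 2; the importer prevails.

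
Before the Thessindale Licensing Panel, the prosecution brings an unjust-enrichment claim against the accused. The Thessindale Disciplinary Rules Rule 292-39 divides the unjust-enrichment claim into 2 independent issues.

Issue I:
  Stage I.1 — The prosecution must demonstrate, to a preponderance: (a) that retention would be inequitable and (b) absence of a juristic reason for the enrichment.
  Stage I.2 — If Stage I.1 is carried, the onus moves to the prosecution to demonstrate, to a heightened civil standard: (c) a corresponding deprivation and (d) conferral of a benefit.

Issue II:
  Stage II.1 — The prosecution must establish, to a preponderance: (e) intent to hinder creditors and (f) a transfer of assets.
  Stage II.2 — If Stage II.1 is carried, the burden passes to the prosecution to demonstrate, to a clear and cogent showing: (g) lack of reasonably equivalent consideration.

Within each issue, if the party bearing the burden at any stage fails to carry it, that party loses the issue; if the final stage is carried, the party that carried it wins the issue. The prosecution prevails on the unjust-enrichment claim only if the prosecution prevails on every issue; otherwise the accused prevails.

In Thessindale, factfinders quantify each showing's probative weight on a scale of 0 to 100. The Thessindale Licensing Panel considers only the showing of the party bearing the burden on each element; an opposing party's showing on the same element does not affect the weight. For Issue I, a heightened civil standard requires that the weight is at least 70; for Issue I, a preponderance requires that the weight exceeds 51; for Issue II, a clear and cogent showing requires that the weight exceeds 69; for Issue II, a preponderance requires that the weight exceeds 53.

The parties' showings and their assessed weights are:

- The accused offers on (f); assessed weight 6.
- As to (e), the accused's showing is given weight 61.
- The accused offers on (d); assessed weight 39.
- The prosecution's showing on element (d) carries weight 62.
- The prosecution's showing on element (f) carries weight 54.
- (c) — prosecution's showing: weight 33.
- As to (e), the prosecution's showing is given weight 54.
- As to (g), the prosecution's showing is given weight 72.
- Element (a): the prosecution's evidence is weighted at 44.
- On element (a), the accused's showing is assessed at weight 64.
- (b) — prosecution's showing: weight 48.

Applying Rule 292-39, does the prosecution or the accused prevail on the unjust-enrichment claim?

— Issue I —
At Stage I.1 the prosecution must meet a preponderance (weight exceeds 51): on (a) the weight is 44 (the accused's 64 is given no effect), which does not exceed 51, so (a) does not meet the standard; on (b) the weight is 48, which does not exceed 51, so (b) does not meet the standard.
  Not every element is met, so the prosecution fails to carry Stage I.1.
The accused prevails on this issue.
— Issue II —
Stage II.1 — burden on prosecution; standard: a preponderance (weight exceeds 53).
    (e): 54 (accused's 61 disregarded) > 53 [met]
    (f): 54 (accused's 6 disregarded) > 53 [met]
  Stage II.1 is satisfied; the prosecution continues to bear the burden.
Stage II.2 — burden on prosecution; standard: a clear and cogent showing (weight exceeds 69).
    (g): 72 > 69 [met]
  Stage II.2 carried; the final stage is satisfied.
All stages carried — the prosecution prevails on this issue.
Per-issue: Issue I → accused; Issue II → prosecution. The prosecution must prevail on every issue; overall, the accused prevails.

accused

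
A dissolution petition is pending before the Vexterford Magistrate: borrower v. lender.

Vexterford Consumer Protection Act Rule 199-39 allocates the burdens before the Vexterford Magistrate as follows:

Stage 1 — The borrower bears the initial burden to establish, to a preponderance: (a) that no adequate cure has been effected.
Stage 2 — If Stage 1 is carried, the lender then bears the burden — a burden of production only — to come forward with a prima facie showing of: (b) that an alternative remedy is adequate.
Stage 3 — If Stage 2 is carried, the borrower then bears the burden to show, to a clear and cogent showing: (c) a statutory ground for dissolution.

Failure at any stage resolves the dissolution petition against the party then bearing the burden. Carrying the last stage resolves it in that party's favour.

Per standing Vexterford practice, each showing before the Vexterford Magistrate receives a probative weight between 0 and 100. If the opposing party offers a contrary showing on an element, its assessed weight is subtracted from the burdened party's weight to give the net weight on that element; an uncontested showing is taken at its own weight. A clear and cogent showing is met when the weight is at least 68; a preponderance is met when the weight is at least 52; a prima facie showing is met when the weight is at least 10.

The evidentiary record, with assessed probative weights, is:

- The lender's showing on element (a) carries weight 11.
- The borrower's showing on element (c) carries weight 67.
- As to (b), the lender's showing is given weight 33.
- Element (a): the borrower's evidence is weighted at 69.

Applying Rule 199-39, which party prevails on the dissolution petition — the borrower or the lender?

lender

At Stage 1 the borrower must meet a preponderance (weight is at least 52): on (a) the weight is 69 less the opposing 11 gives net 58, which does reach 52, so (a) meets the standard.
  All elements met. The burden passes to the lender.
At Stage 2 the lender must meet a prima facie showing (weight is at least 10): on (b) the weight is 33, ≥ 10, so (b) meets the standard.
  Stage 2 carried; the burden shifts to the borrower.
At Stage 3 the borrower must meet a clear and cogent showing (weight is at least 68): on (c) the weight is 67, < 68, so (c) does not meet the standard.
  The borrower does not carry Stage 3.
The analysis ends at Stage 3; the lender prevails.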